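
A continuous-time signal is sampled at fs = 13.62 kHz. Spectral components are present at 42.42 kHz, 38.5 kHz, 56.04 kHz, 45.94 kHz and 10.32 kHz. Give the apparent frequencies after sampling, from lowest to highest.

fs/2 = 6.81 kHz.
42.42 kHz mod fs = 1.56 kHz.
1.56 kHz ≤ fs/2 = 6.81 kHz, appears at 1.56 kHz.
38.5 kHz mod fs = 11.26 kHz.
11.26 kHz > fs/2 = 6.81 kHz, folds to fs − 11.26 kHz = 2.36 kHz.
56.04 kHz mod fs = 1.56 kHz.
1.56 kHz ≤ fs/2 = 6.81 kHz, appears at 1.56 kHz.
45.94 kHz mod fs = 5.08 kHz.
5.08 kHz ≤ fs/2 = 6.81 kHz, appears at 5.08 kHz.
10.32 kHz > fs/2 = 6.81 kHz, folds to fs − 10.32 kHz = 3.3 kHz.
Distinct values: {1.56 kHz, 2.36 kHz, 3.3 kHz, 5.08 kHz}.

1.56 kHz, 2.36 kHz, 3.3 kHz, 5.08 kHz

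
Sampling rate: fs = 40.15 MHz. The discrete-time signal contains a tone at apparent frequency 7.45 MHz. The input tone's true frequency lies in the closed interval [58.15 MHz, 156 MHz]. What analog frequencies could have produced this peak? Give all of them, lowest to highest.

Frequencies that alias to 7.45 MHz are k·fs ± 7.45 MHz for integer k ≥ 0.
k=0: 7.45 MHz.
k=1: 32.7 MHz, 47.6 MHz.
k=2: 72.85 MHz, 87.75 MHz.
k=3: 113 MHz, 127.9 MHz.
k=4: 153.15 MHz, 168.05 MHz.
k=5: 193.3 MHz, 208.2 MHz.
Within [58.15 MHz, 156 MHz]: 72.85 MHz, 87.75 MHz, 113 MHz, 127.9 MHz, 153.15 MHz.

72.85 MHz, 87.75 MHz, 113 MHz, 127.9 MHz, 153.15 MHz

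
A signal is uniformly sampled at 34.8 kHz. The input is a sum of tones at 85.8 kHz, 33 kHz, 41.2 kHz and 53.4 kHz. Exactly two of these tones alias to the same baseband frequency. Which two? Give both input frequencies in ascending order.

fs/2 = 17.4 kHz.
85.8 kHz mod fs = 16.2 kHz.
16.2 kHz ≤ fs/2 = 17.4 kHz, appears at 16.2 kHz.
33 kHz > fs/2 = 17.4 kHz, folds to fs − 33 kHz = 1.8 kHz.
41.2 kHz mod fs = 6.4 kHz.
6.4 kHz ≤ fs/2 = 17.4 kHz, appears at 6.4 kHz.
53.4 kHz mod fs = 18.6 kHz.
18.6 kHz > fs/2 = 17.4 kHz, folds to fs − 18.6 kHz = 16.2 kHz.
53.4 kHz and 85.8 kHz both map to 16.2 kHz.

53.4 kHz, 85.8 kHz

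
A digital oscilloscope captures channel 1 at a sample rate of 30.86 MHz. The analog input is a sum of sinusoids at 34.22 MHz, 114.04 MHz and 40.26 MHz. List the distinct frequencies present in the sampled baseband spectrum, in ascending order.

fs/2 = 15.43 MHz.
34.22 MHz mod fs = 3.36 MHz.
3.36 MHz ≤ fs/2 = 15.43 MHz, appears at 3.36 MHz.
114.04 MHz mod fs = 21.46 MHz.
21.46 MHz > fs/2 = 15.43 MHz, folds to fs − 21.46 MHz = 9.4 MHz.
40.26 MHz mod fs = 9.4 MHz.
9.4 MHz ≤ fs/2 = 15.43 MHz, appears at 9.4 MHz.
Distinct values: {3.36 MHz, 9.4 MHz}.

3.36 MHz, 9.4 MHz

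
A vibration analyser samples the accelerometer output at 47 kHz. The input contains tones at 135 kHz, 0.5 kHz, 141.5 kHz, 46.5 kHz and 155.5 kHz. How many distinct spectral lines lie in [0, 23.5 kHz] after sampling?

3

fs/2 = 23.5 kHz.
135 kHz mod fs = 41 kHz.
41 kHz > fs/2 = 23.5 kHz, folds to fs − 41 kHz = 6 kHz.
0.5 kHz ≤ fs/2 = 23.5 kHz, passes unchanged.
141.5 kHz mod fs = 0.5 kHz.
0.5 kHz ≤ fs/2 = 23.5 kHz, appears at 0.5 kHz.
46.5 kHz > fs/2 = 23.5 kHz, folds to fs − 46.5 kHz = 0.5 kHz.
155.5 kHz mod fs = 14.5 kHz.
14.5 kHz ≤ fs/2 = 23.5 kHz, appears at 14.5 kHz.
Distinct values: {0.5 kHz, 6 kHz, 14.5 kHz} → 3.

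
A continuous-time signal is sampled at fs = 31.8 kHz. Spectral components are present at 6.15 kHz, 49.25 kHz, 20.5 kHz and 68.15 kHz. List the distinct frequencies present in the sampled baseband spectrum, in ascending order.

fs/2 = 15.9 kHz.
6.15 kHz ≤ fs/2 = 15.9 kHz, passes unchanged.
49.25 kHz mod fs = 17.45 kHz.
17.45 kHz > fs/2 = 15.9 kHz, folds to fs − 17.45 kHz = 14.35 kHz.
20.5 kHz > fs/2 = 15.9 kHz, folds to fs − 20.5 kHz = 11.3 kHz.
68.15 kHz mod fs = 4.55 kHz.
4.55 kHz ≤ fs/2 = 15.9 kHz, appears at 4.55 kHz.
Distinct values: {4.55 kHz, 6.15 kHz, 11.3 kHz, 14.35 kHz}.

4.55 kHz, 6.15 kHz, 11.3 kHz, 14.35 kHz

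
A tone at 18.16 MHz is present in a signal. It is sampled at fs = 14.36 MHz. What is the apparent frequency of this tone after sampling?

3.8 MHz

18.16 MHz mod fs = 3.8 MHz.
3.8 MHz ≤ fs/2 = 7.18 MHz, appears at 3.8 MHz.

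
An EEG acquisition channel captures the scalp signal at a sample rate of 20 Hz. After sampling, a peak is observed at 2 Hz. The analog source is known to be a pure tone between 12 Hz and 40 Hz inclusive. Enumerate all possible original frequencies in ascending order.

18 Hz, 22 Hz, 38 Hz

Frequencies that alias to 2 Hz are k·fs ± 2 Hz for integer k ≥ 0.
k=0: 2 Hz.
k=1: 18 Hz, 22 Hz.
k=2: 38 Hz, 42 Hz.
k=3: 58 Hz, 62 Hz.
Within [12 Hz, 40 Hz]: 18 Hz, 22 Hz, 38 Hz.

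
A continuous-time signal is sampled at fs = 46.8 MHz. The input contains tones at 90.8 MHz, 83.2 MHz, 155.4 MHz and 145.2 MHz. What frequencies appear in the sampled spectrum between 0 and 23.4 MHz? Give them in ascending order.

fs/2 = 23.4 MHz.
90.8 MHz mod fs = 44 MHz.
44 MHz > fs/2 = 23.4 MHz, folds to fs − 44 MHz = 2.8 MHz.
83.2 MHz mod fs = 36.4 MHz.
36.4 MHz > fs/2 = 23.4 MHz, folds to fs − 36.4 MHz = 10.4 MHz.
155.4 MHz mod fs = 15 MHz.
15 MHz ≤ fs/2 = 23.4 MHz, appears at 15 MHz.
145.2 MHz mod fs = 4.8 MHz.
4.8 MHz ≤ fs/2 = 23.4 MHz, appears at 4.8 MHz.
Distinct values: {2.8 MHz, 4.8 MHz, 10.4 MHz, 15 MHz}.

2.8 MHz, 4.8 MHz, 10.4 MHz, 15 MHz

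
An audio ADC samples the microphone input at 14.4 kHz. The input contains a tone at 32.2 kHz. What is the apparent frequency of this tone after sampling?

32.2 kHz mod fs = 3.4 kHz.
3.4 kHz ≤ fs/2 = 7.2 kHz, appears at 3.4 kHz.

3.4 kHz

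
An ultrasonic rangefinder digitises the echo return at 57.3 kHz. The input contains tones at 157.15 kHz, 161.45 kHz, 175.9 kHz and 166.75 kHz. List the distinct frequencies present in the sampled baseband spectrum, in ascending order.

fs/2 = 28.65 kHz.
157.15 kHz mod fs = 42.55 kHz.
42.55 kHz > fs/2 = 28.65 kHz, folds to fs − 42.55 kHz = 14.75 kHz.
161.45 kHz mod fs = 46.85 kHz.
46.85 kHz > fs/2 = 28.65 kHz, folds to fs − 46.85 kHz = 10.45 kHz.
175.9 kHz mod fs = 4 kHz.
4 kHz ≤ fs/2 = 28.65 kHz, appears at 4 kHz.
166.75 kHz mod fs = 52.15 kHz.
52.15 kHz > fs/2 = 28.65 kHz, folds to fs − 52.15 kHz = 5.15 kHz.
Distinct values: {4 kHz, 5.15 kHz, 10.45 kHz, 14.75 kHz}.

4 kHz, 5.15 kHz, 10.45 kHz, 14.75 kHz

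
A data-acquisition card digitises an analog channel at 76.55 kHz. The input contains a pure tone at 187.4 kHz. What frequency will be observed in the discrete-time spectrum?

187.4 kHz mod fs = 34.3 kHz.
34.3 kHz ≤ fs/2 = 38.275 kHz, appears at 34.3 kHz.

34.3 kHz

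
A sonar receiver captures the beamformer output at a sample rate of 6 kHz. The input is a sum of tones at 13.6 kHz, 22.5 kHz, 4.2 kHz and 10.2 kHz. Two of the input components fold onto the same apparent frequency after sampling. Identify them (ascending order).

4.2 kHz, 10.2 kHz

fs/2 = 3 kHz.
13.6 kHz mod fs = 1.6 kHz.
1.6 kHz ≤ fs/2 = 3 kHz, appears at 1.6 kHz.
22.5 kHz mod fs = 4.5 kHz.
4.5 kHz > fs/2 = 3 kHz, folds to fs − 4.5 kHz = 1.5 kHz.
4.2 kHz > fs/2 = 3 kHz, folds to fs − 4.2 kHz = 1.8 kHz.
10.2 kHz mod fs = 4.2 kHz.
4.2 kHz > fs/2 = 3 kHz, folds to fs − 4.2 kHz = 1.8 kHz.
4.2 kHz and 10.2 kHz both map to 1.8 kHz.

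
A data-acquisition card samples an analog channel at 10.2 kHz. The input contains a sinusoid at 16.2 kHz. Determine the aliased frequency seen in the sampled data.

16.2 kHz mod fs = 6 kHz.
6 kHz > fs/2 = 5.1 kHz, folds to fs − 6 kHz = 4.2 kHz.

4.2 kHz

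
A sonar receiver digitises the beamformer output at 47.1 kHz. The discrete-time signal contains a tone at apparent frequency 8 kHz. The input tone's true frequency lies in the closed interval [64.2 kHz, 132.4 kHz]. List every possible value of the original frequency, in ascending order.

Frequencies that alias to 8 kHz are k·fs ± 8 kHz for integer k ≥ 0.
k=0: 8 kHz.
k=1: 39.1 kHz, 55.1 kHz.
k=2: 86.2 kHz, 102.2 kHz.
k=3: 133.3 kHz, 149.3 kHz.
Within [64.2 kHz, 132.4 kHz]: 86.2 kHz, 102.2 kHz.

86.2 kHz, 102.2 kHz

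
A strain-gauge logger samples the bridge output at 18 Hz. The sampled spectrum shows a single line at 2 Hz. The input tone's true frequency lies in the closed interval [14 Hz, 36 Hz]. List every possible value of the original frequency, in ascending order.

16 Hz, 20 Hz, 34 Hz

Frequencies that alias to 2 Hz are k·fs ± 2 Hz for integer k ≥ 0.
k=0: 2 Hz.
k=1: 16 Hz, 20 Hz.
k=2: 34 Hz, 38 Hz.
k=3: 52 Hz, 56 Hz.
Within [14 Hz, 36 Hz]: 16 Hz, 20 Hz, 34 Hz.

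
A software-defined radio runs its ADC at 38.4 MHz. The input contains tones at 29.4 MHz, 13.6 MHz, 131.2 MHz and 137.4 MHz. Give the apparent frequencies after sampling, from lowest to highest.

9 MHz, 13.6 MHz, 16 MHz, 16.2 MHz

fs/2 = 19.2 MHz.
29.4 MHz > fs/2 = 19.2 MHz, folds to fs − 29.4 MHz = 9 MHz.
13.6 MHz ≤ fs/2 = 19.2 MHz, passes unchanged.
131.2 MHz mod fs = 16 MHz.
16 MHz ≤ fs/2 = 19.2 MHz, appears at 16 MHz.
137.4 MHz mod fs = 22.2 MHz.
22.2 MHz > fs/2 = 19.2 MHz, folds to fs − 22.2 MHz = 16.2 MHz.
Distinct values: {9 MHz, 13.6 MHz, 16 MHz, 16.2 MHz}.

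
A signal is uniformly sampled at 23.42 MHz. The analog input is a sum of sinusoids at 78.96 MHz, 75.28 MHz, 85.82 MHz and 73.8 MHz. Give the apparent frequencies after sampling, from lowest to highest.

fs/2 = 11.71 MHz.
78.96 MHz mod fs = 8.7 MHz.
8.7 MHz ≤ fs/2 = 11.71 MHz, appears at 8.7 MHz.
75.28 MHz mod fs = 5.02 MHz.
5.02 MHz ≤ fs/2 = 11.71 MHz, appears at 5.02 MHz.
85.82 MHz mod fs = 15.56 MHz.
15.56 MHz > fs/2 = 11.71 MHz, folds to fs − 15.56 MHz = 7.86 MHz.
73.8 MHz mod fs = 3.54 MHz.
3.54 MHz ≤ fs/2 = 11.71 MHz, appears at 3.54 MHz.
Distinct values: {3.54 MHz, 5.02 MHz, 7.86 MHz, 8.7 MHz}.

3.54 MHz, 5.02 MHz, 7.86 MHz, 8.7 MHz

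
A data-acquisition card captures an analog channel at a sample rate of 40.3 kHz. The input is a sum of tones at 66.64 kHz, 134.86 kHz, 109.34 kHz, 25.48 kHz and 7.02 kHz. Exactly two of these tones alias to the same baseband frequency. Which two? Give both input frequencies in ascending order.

66.64 kHz, 134.86 kHz

fs/2 = 20.15 kHz.
66.64 kHz mod fs = 26.34 kHz.
26.34 kHz > fs/2 = 20.15 kHz, folds to fs − 26.34 kHz = 13.96 kHz.
134.86 kHz mod fs = 13.96 kHz.
13.96 kHz ≤ fs/2 = 20.15 kHz, appears at 13.96 kHz.
109.34 kHz mod fs = 28.74 kHz.
28.74 kHz > fs/2 = 20.15 kHz, folds to fs − 28.74 kHz = 11.56 kHz.
25.48 kHz > fs/2 = 20.15 kHz, folds to fs − 25.48 kHz = 14.82 kHz.
7.02 kHz ≤ fs/2 = 20.15 kHz, passes unchanged.
66.64 kHz and 134.86 kHz both map to 13.96 kHz.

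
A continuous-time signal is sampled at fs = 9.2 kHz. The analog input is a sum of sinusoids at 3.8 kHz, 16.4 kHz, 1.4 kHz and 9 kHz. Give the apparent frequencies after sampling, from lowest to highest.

0.2 kHz, 1.4 kHz, 2 kHz, 3.8 kHz

fs/2 = 4.6 kHz.
3.8 kHz ≤ fs/2 = 4.6 kHz, passes unchanged.
16.4 kHz mod fs = 7.2 kHz.
7.2 kHz > fs/2 = 4.6 kHz, folds to fs − 7.2 kHz = 2 kHz.
1.4 kHz ≤ fs/2 = 4.6 kHz, passes unchanged.
9 kHz > fs/2 = 4.6 kHz, folds to fs − 9 kHz = 0.2 kHz.
Distinct values: {0.2 kHz, 1.4 kHz, 2 kHz, 3.8 kHz}.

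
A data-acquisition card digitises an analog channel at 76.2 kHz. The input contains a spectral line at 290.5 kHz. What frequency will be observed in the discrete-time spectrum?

290.5 kHz mod fs = 61.9 kHz.
61.9 kHz > fs/2 = 38.1 kHz, folds to fs − 61.9 kHz = 14.3 kHz.

14.3 kHz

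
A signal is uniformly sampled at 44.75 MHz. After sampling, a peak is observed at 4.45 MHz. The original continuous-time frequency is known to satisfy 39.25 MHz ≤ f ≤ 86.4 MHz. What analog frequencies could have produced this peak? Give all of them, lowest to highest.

Frequencies that alias to 4.45 MHz are k·fs ± 4.45 MHz for integer k ≥ 0.
k=0: 4.45 MHz.
k=1: 40.3 MHz, 49.2 MHz.
k=2: 85.05 MHz, 93.95 MHz.
k=3: 129.8 MHz, 138.7 MHz.
Within [39.25 MHz, 86.4 MHz]: 40.3 MHz, 49.2 MHz, 85.05 MHz.

40.3 MHz, 49.2 MHz, 85.05 MHz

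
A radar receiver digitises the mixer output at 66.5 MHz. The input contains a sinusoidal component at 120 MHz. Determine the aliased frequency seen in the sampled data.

13 MHz

120 MHz mod fs = 53.5 MHz.
53.5 MHz > fs/2 = 33.25 MHz, folds to fs − 53.5 MHz = 13 MHz.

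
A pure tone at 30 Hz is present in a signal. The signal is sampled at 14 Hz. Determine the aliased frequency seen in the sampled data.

30 Hz mod fs = 2 Hz.
2 Hz ≤ fs/2 = 7 Hz, appears at 2 Hz.

2 Hz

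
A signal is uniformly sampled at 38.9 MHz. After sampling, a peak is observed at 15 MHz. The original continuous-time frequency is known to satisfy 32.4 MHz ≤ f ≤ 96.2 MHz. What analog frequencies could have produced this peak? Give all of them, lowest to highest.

Frequencies that alias to 15 MHz are k·fs ± 15 MHz for integer k ≥ 0.
k=0: 15 MHz.
k=1: 23.9 MHz, 53.9 MHz.
k=2: 62.8 MHz, 92.8 MHz.
k=3: 101.7 MHz, 131.7 MHz.
Within [32.4 MHz, 96.2 MHz]: 53.9 MHz, 62.8 MHz, 92.8 MHz.

53.9 MHz, 62.8 MHz, 92.8 MHz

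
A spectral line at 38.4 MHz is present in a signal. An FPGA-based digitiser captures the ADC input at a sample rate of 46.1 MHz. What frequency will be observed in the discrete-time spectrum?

7.7 MHz

38.4 MHz > fs/2 = 23.05 MHz, folds to fs − 38.4 MHz = 7.7 MHz.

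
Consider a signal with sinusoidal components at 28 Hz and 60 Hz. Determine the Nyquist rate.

Highest-frequency component: 60 Hz.
Nyquist rate = 2 × 60 Hz = 120 Hz.

120 Hz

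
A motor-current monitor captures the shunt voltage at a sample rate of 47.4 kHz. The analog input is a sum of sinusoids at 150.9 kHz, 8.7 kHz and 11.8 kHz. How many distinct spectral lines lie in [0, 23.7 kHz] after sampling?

fs/2 = 23.7 kHz.
150.9 kHz mod fs = 8.7 kHz.
8.7 kHz ≤ fs/2 = 23.7 kHz, appears at 8.7 kHz.
8.7 kHz ≤ fs/2 = 23.7 kHz, passes unchanged.
11.8 kHz ≤ fs/2 = 23.7 kHz, passes unchanged.
Distinct values: {8.7 kHz, 11.8 kHz} → 2.

2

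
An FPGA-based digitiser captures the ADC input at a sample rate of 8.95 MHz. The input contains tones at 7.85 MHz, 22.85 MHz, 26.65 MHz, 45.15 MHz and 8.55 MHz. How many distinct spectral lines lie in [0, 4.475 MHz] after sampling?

4

fs/2 = 4.475 MHz.
7.85 MHz > fs/2 = 4.475 MHz, folds to fs − 7.85 MHz = 1.1 MHz.
22.85 MHz mod fs = 4.95 MHz.
4.95 MHz > fs/2 = 4.475 MHz, folds to fs − 4.95 MHz = 4 MHz.
26.65 MHz mod fs = 8.75 MHz.
8.75 MHz > fs/2 = 4.475 MHz, folds to fs − 8.75 MHz = 0.2 MHz.
45.15 MHz mod fs = 0.4 MHz.
0.4 MHz ≤ fs/2 = 4.475 MHz, appears at 0.4 MHz.
8.55 MHz > fs/2 = 4.475 MHz, folds to fs − 8.55 MHz = 0.4 MHz.
Distinct values: {0.2 MHz, 0.4 MHz, 1.1 MHz, 4 MHz} → 4.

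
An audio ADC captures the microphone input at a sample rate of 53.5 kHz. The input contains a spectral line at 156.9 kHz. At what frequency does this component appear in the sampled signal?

3.6 kHz

156.9 kHz mod fs = 49.9 kHz.
49.9 kHz > fs/2 = 26.75 kHz, folds to fs − 49.9 kHz = 3.6 kHz.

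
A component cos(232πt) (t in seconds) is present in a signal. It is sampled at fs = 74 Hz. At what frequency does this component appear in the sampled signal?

32 Hz

ω = 232π rad/s → f = ω/(2π) = 116 Hz.
116 Hz mod fs = 42 Hz.
42 Hz > fs/2 = 37 Hz, folds to fs − 42 Hz = 32 Hz.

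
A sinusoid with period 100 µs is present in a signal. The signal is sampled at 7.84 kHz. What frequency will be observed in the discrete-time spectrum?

T = 100 µs → f = 1/T = 10 kHz.
10 kHz mod fs = 2.16 kHz.
2.16 kHz ≤ fs/2 = 3.92 kHz, appears at 2.16 kHz.

2.16 kHz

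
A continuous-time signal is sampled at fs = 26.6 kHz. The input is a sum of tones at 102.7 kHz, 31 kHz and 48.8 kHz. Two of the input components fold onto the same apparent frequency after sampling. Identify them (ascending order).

fs/2 = 13.3 kHz.
102.7 kHz mod fs = 22.9 kHz.
22.9 kHz > fs/2 = 13.3 kHz, folds to fs − 22.9 kHz = 3.7 kHz.
31 kHz mod fs = 4.4 kHz.
4.4 kHz ≤ fs/2 = 13.3 kHz, appears at 4.4 kHz.
48.8 kHz mod fs = 22.2 kHz.
22.2 kHz > fs/2 = 13.3 kHz, folds to fs − 22.2 kHz = 4.4 kHz.
31 kHz and 48.8 kHz both map to 4.4 kHz.

31 kHz, 48.8 kHz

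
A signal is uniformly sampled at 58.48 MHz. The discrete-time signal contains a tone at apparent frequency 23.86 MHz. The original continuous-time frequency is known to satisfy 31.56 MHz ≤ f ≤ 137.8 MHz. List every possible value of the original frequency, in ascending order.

34.62 MHz, 82.34 MHz, 93.1 MHz

Frequencies that alias to 23.86 MHz are k·fs ± 23.86 MHz for integer k ≥ 0.
k=0: 23.86 MHz.
k=1: 34.62 MHz, 82.34 MHz.
k=2: 93.1 MHz, 140.82 MHz.
k=3: 151.58 MHz, 199.3 MHz.
Within [31.56 MHz, 137.8 MHz]: 34.62 MHz, 82.34 MHz, 93.1 MHz.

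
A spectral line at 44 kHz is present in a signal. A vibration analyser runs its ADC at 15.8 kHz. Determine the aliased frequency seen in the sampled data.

44 kHz mod fs = 12.4 kHz.
12.4 kHz > fs/2 = 7.9 kHz, folds to fs − 12.4 kHz = 3.4 kHz.

3.4 kHz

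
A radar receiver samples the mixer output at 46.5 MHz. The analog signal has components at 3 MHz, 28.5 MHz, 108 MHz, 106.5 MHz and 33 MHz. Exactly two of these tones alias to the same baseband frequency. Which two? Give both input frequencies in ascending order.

33 MHz, 106.5 MHz

fs/2 = 23.25 MHz.
3 MHz ≤ fs/2 = 23.25 MHz, passes unchanged.
28.5 MHz > fs/2 = 23.25 MHz, folds to fs − 28.5 MHz = 18 MHz.
108 MHz mod fs = 15 MHz.
15 MHz ≤ fs/2 = 23.25 MHz, appears at 15 MHz.
106.5 MHz mod fs = 13.5 MHz.
13.5 MHz ≤ fs/2 = 23.25 MHz, appears at 13.5 MHz.
33 MHz > fs/2 = 23.25 MHz, folds to fs − 33 MHz = 13.5 MHz.
33 MHz and 106.5 MHz both map to 13.5 MHz.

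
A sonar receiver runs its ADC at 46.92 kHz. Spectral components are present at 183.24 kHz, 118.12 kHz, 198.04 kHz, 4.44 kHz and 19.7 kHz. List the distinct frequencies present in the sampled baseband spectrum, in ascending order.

4.44 kHz, 10.36 kHz, 19.7 kHz, 22.64 kHz

fs/2 = 23.46 kHz.
183.24 kHz mod fs = 42.48 kHz.
42.48 kHz > fs/2 = 23.46 kHz, folds to fs − 42.48 kHz = 4.44 kHz.
118.12 kHz mod fs = 24.28 kHz.
24.28 kHz > fs/2 = 23.46 kHz, folds to fs − 24.28 kHz = 22.64 kHz.
198.04 kHz mod fs = 10.36 kHz.
10.36 kHz ≤ fs/2 = 23.46 kHz, appears at 10.36 kHz.
4.44 kHz ≤ fs/2 = 23.46 kHz, passes unchanged.
19.7 kHz ≤ fs/2 = 23.46 kHz, passes unchanged.
Distinct values: {4.44 kHz, 10.36 kHz, 19.7 kHz, 22.64 kHz}.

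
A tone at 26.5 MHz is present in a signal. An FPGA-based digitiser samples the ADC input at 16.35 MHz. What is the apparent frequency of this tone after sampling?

26.5 MHz mod fs = 10.15 MHz.
10.15 MHz > fs/2 = 8.175 MHz, folds to fs − 10.15 MHz = 6.2 MHz.

6.2 MHz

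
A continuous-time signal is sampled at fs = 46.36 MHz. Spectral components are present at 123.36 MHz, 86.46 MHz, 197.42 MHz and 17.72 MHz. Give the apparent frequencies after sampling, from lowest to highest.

6.26 MHz, 11.98 MHz, 15.72 MHz, 17.72 MHz

fs/2 = 23.18 MHz.
123.36 MHz mod fs = 30.64 MHz.
30.64 MHz > fs/2 = 23.18 MHz, folds to fs − 30.64 MHz = 15.72 MHz.
86.46 MHz mod fs = 40.1 MHz.
40.1 MHz > fs/2 = 23.18 MHz, folds to fs − 40.1 MHz = 6.26 MHz.
197.42 MHz mod fs = 11.98 MHz.
11.98 MHz ≤ fs/2 = 23.18 MHz, appears at 11.98 MHz.
17.72 MHz ≤ fs/2 = 23.18 MHz, passes unchanged.
Distinct values: {6.26 MHz, 11.98 MHz, 15.72 MHz, 17.72 MHz}.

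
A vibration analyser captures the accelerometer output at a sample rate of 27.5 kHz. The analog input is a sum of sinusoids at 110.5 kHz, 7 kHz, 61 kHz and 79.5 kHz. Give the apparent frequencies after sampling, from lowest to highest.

fs/2 = 13.75 kHz.
110.5 kHz mod fs = 0.5 kHz.
0.5 kHz ≤ fs/2 = 13.75 kHz, appears at 0.5 kHz.
7 kHz ≤ fs/2 = 13.75 kHz, passes unchanged.
61 kHz mod fs = 6 kHz.
6 kHz ≤ fs/2 = 13.75 kHz, appears at 6 kHz.
79.5 kHz mod fs = 24.5 kHz.
24.5 kHz > fs/2 = 13.75 kHz, folds to fs − 24.5 kHz = 3 kHz.
Distinct values: {0.5 kHz, 3 kHz, 6 kHz, 7 kHz}.

0.5 kHz, 3 kHz, 6 kHz, 7 kHz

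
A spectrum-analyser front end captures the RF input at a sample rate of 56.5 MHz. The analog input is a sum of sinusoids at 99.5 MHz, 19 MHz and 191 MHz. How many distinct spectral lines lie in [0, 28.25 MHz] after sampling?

fs/2 = 28.25 MHz.
99.5 MHz mod fs = 43 MHz.
43 MHz > fs/2 = 28.25 MHz, folds to fs − 43 MHz = 13.5 MHz.
19 MHz ≤ fs/2 = 28.25 MHz, passes unchanged.
191 MHz mod fs = 21.5 MHz.
21.5 MHz ≤ fs/2 = 28.25 MHz, appears at 21.5 MHz.
Distinct values: {13.5 MHz, 19 MHz, 21.5 MHz} → 3.

3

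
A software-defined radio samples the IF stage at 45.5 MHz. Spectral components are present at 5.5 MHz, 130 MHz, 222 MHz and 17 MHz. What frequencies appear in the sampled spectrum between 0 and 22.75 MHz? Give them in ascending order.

5.5 MHz, 6.5 MHz, 17 MHz

fs/2 = 22.75 MHz.
5.5 MHz ≤ fs/2 = 22.75 MHz, passes unchanged.
130 MHz mod fs = 39 MHz.
39 MHz > fs/2 = 22.75 MHz, folds to fs − 39 MHz = 6.5 MHz.
222 MHz mod fs = 40 MHz.
40 MHz > fs/2 = 22.75 MHz, folds to fs − 40 MHz = 5.5 MHz.
17 MHz ≤ fs/2 = 22.75 MHz, passes unchanged.
Distinct values: {5.5 MHz, 6.5 MHz, 17 MHz}.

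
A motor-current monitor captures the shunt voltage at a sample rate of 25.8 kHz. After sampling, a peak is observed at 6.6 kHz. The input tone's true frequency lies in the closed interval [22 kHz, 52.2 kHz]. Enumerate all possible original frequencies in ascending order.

32.4 kHz, 45 kHz

Frequencies that alias to 6.6 kHz are k·fs ± 6.6 kHz for integer k ≥ 0.
k=0: 6.6 kHz.
k=1: 19.2 kHz, 32.4 kHz.
k=2: 45 kHz, 58.2 kHz.
k=3: 70.8 kHz, 84 kHz.
Within [22 kHz, 52.2 kHz]: 32.4 kHz, 45 kHz.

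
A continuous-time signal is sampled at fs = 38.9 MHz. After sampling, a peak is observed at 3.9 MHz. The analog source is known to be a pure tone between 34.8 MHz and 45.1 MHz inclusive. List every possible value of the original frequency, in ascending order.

Frequencies that alias to 3.9 MHz are k·fs ± 3.9 MHz for integer k ≥ 0.
k=0: 3.9 MHz.
k=1: 35 MHz, 42.8 MHz.
k=2: 73.9 MHz, 81.7 MHz.
Within [34.8 MHz, 45.1 MHz]: 35 MHz, 42.8 MHz.

35 MHz, 42.8 MHz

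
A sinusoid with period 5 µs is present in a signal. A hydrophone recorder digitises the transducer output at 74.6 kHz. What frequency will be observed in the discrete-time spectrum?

T = 5 µs → f = 1/T = 200 kHz.
200 kHz mod fs = 50.8 kHz.
50.8 kHz > fs/2 = 37.3 kHz, folds to fs − 50.8 kHz = 23.8 kHz.

23.8 kHz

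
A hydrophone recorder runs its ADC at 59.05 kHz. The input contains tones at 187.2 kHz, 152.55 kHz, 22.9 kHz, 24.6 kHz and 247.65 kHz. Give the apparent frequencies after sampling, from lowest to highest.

fs/2 = 29.525 kHz.
187.2 kHz mod fs = 10.05 kHz.
10.05 kHz ≤ fs/2 = 29.525 kHz, appears at 10.05 kHz.
152.55 kHz mod fs = 34.45 kHz.
34.45 kHz > fs/2 = 29.525 kHz, folds to fs − 34.45 kHz = 24.6 kHz.
22.9 kHz ≤ fs/2 = 29.525 kHz, passes unchanged.
24.6 kHz ≤ fs/2 = 29.525 kHz, passes unchanged.
247.65 kHz mod fs = 11.45 kHz.
11.45 kHz ≤ fs/2 = 29.525 kHz, appears at 11.45 kHz.
Distinct values: {10.05 kHz, 11.45 kHz, 22.9 kHz, 24.6 kHz}.

10.05 kHz, 11.45 kHz, 22.9 kHz, 24.6 kHz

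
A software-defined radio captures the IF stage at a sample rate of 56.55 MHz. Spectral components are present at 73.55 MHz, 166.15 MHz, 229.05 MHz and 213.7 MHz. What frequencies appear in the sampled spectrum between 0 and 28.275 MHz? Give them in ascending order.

fs/2 = 28.275 MHz.
73.55 MHz mod fs = 17 MHz.
17 MHz ≤ fs/2 = 28.275 MHz, appears at 17 MHz.
166.15 MHz mod fs = 53.05 MHz.
53.05 MHz > fs/2 = 28.275 MHz, folds to fs − 53.05 MHz = 3.5 MHz.
229.05 MHz mod fs = 2.85 MHz.
2.85 MHz ≤ fs/2 = 28.275 MHz, appears at 2.85 MHz.
213.7 MHz mod fs = 44.05 MHz.
44.05 MHz > fs/2 = 28.275 MHz, folds to fs − 44.05 MHz = 12.5 MHz.
Distinct values: {2.85 MHz, 3.5 MHz, 12.5 MHz, 17 MHz}.

2.85 MHz, 3.5 MHz, 12.5 MHz, 17 MHz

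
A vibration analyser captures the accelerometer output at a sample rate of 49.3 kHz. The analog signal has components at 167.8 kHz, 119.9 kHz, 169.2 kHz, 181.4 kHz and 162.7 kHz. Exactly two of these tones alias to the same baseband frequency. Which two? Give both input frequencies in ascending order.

119.9 kHz, 169.2 kHz

fs/2 = 24.65 kHz.
167.8 kHz mod fs = 19.9 kHz.
19.9 kHz ≤ fs/2 = 24.65 kHz, appears at 19.9 kHz.
119.9 kHz mod fs = 21.3 kHz.
21.3 kHz ≤ fs/2 = 24.65 kHz, appears at 21.3 kHz.
169.2 kHz mod fs = 21.3 kHz.
21.3 kHz ≤ fs/2 = 24.65 kHz, appears at 21.3 kHz.
181.4 kHz mod fs = 33.5 kHz.
33.5 kHz > fs/2 = 24.65 kHz, folds to fs − 33.5 kHz = 15.8 kHz.
162.7 kHz mod fs = 14.8 kHz.
14.8 kHz ≤ fs/2 = 24.65 kHz, appears at 14.8 kHz.
119.9 kHz and 169.2 kHz both map to 21.3 kHz.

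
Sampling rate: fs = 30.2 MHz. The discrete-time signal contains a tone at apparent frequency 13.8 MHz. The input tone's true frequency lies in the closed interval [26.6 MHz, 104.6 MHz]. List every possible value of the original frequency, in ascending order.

44 MHz, 46.6 MHz, 74.2 MHz, 76.8 MHz, 104.4 MHz

Frequencies that alias to 13.8 MHz are k·fs ± 13.8 MHz for integer k ≥ 0.
k=0: 13.8 MHz.
k=1: 16.4 MHz, 44 MHz.
k=2: 46.6 MHz, 74.2 MHz.
k=3: 76.8 MHz, 104.4 MHz.
k=4: 107 MHz, 134.6 MHz.
Within [26.6 MHz, 104.6 MHz]: 44 MHz, 46.6 MHz, 74.2 MHz, 76.8 MHz, 104.4 MHz.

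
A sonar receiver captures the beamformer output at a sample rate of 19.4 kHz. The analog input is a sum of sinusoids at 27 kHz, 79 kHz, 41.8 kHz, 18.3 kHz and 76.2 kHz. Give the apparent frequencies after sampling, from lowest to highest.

fs/2 = 9.7 kHz.
27 kHz mod fs = 7.6 kHz.
7.6 kHz ≤ fs/2 = 9.7 kHz, appears at 7.6 kHz.
79 kHz mod fs = 1.4 kHz.
1.4 kHz ≤ fs/2 = 9.7 kHz, appears at 1.4 kHz.
41.8 kHz mod fs = 3 kHz.
3 kHz ≤ fs/2 = 9.7 kHz, appears at 3 kHz.
18.3 kHz > fs/2 = 9.7 kHz, folds to fs − 18.3 kHz = 1.1 kHz.
76.2 kHz mod fs = 18 kHz.
18 kHz > fs/2 = 9.7 kHz, folds to fs − 18 kHz = 1.4 kHz.
Distinct values: {1.1 kHz, 1.4 kHz, 3 kHz, 7.6 kHz}.

1.1 kHz, 1.4 kHz, 3 kHz, 7.6 kHz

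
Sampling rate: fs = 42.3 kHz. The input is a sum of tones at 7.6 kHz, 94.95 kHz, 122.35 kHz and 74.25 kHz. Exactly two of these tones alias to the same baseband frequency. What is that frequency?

fs/2 = 21.15 kHz.
7.6 kHz ≤ fs/2 = 21.15 kHz, passes unchanged.
94.95 kHz mod fs = 10.35 kHz.
10.35 kHz ≤ fs/2 = 21.15 kHz, appears at 10.35 kHz.
122.35 kHz mod fs = 37.75 kHz.
37.75 kHz > fs/2 = 21.15 kHz, folds to fs − 37.75 kHz = 4.55 kHz.
74.25 kHz mod fs = 31.95 kHz.
31.95 kHz > fs/2 = 21.15 kHz, folds to fs − 31.95 kHz = 10.35 kHz.
74.25 kHz and 94.95 kHz both map to 10.35 kHz.

10.35 kHz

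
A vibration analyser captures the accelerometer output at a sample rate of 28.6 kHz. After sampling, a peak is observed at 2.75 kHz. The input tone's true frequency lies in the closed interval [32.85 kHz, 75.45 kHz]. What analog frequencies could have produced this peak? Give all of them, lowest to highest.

54.45 kHz, 59.95 kHz

Frequencies that alias to 2.75 kHz are k·fs ± 2.75 kHz for integer k ≥ 0.
k=0: 2.75 kHz.
k=1: 25.85 kHz, 31.35 kHz.
k=2: 54.45 kHz, 59.95 kHz.
k=3: 83.05 kHz, 88.55 kHz.
Within [32.85 kHz, 75.45 kHz]: 54.45 kHz, 59.95 kHz.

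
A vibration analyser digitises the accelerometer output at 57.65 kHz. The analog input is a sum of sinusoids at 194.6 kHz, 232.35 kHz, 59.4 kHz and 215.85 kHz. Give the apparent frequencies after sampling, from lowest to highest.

1.75 kHz, 14.75 kHz, 21.65 kHz

fs/2 = 28.825 kHz.
194.6 kHz mod fs = 21.65 kHz.
21.65 kHz ≤ fs/2 = 28.825 kHz, appears at 21.65 kHz.
232.35 kHz mod fs = 1.75 kHz.
1.75 kHz ≤ fs/2 = 28.825 kHz, appears at 1.75 kHz.
59.4 kHz mod fs = 1.75 kHz.
1.75 kHz ≤ fs/2 = 28.825 kHz, appears at 1.75 kHz.
215.85 kHz mod fs = 42.9 kHz.
42.9 kHz > fs/2 = 28.825 kHz, folds to fs − 42.9 kHz = 14.75 kHz.
Distinct values: {1.75 kHz, 14.75 kHz, 21.65 kHz}.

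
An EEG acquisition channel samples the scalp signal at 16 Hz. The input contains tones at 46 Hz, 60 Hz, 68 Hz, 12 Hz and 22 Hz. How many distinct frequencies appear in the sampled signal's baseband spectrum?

fs/2 = 8 Hz.
46 Hz mod fs = 14 Hz.
14 Hz > fs/2 = 8 Hz, folds to fs − 14 Hz = 2 Hz.
60 Hz mod fs = 12 Hz.
12 Hz > fs/2 = 8 Hz, folds to fs − 12 Hz = 4 Hz.
68 Hz mod fs = 4 Hz.
4 Hz ≤ fs/2 = 8 Hz, appears at 4 Hz.
12 Hz > fs/2 = 8 Hz, folds to fs − 12 Hz = 4 Hz.
22 Hz mod fs = 6 Hz.
6 Hz ≤ fs/2 = 8 Hz, appears at 6 Hz.
Distinct values: {2 Hz, 4 Hz, 6 Hz} → 3.

3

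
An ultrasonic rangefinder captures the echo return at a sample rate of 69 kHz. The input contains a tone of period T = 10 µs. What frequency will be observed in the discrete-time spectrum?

T = 10 µs → f = 1/T = 100 kHz.
100 kHz mod fs = 31 kHz.
31 kHz ≤ fs/2 = 34.5 kHz, appears at 31 kHz.

31 kHz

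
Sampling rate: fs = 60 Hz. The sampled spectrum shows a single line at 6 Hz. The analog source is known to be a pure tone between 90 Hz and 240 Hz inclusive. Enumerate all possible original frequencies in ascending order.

Frequencies that alias to 6 Hz are k·fs ± 6 Hz for integer k ≥ 0.
k=0: 6 Hz.
k=1: 54 Hz, 66 Hz.
k=2: 114 Hz, 126 Hz.
k=3: 174 Hz, 186 Hz.
k=4: 234 Hz, 246 Hz.
k=5: 294 Hz, 306 Hz.
Within [90 Hz, 240 Hz]: 114 Hz, 126 Hz, 174 Hz, 186 Hz, 234 Hz.

114 Hz, 126 Hz, 174 Hz, 186 Hz, 234 Hz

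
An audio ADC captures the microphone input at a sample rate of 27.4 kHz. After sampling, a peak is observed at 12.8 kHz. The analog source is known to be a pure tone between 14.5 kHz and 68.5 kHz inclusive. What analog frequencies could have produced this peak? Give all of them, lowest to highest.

14.6 kHz, 40.2 kHz, 42 kHz, 67.6 kHz

Frequencies that alias to 12.8 kHz are k·fs ± 12.8 kHz for integer k ≥ 0.
k=0: 12.8 kHz.
k=1: 14.6 kHz, 40.2 kHz.
k=2: 42 kHz, 67.6 kHz.
k=3: 69.4 kHz, 95 kHz.
Within [14.5 kHz, 68.5 kHz]: 14.6 kHz, 40.2 kHz, 42 kHz, 67.6 kHz.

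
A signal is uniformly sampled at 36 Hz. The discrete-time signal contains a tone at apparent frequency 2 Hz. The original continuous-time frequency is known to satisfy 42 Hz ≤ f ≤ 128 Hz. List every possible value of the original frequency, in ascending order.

Frequencies that alias to 2 Hz are k·fs ± 2 Hz for integer k ≥ 0.
k=0: 2 Hz.
k=1: 34 Hz, 38 Hz.
k=2: 70 Hz, 74 Hz.
k=3: 106 Hz, 110 Hz.
k=4: 142 Hz, 146 Hz.
Within [42 Hz, 128 Hz]: 70 Hz, 74 Hz, 106 Hz, 110 Hz.

70 Hz, 74 Hz, 106 Hz, 110 Hz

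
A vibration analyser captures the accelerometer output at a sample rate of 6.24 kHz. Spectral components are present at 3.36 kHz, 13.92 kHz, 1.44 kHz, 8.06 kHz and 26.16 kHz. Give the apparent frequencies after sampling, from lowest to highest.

1.2 kHz, 1.44 kHz, 1.82 kHz, 2.88 kHz

fs/2 = 3.12 kHz.
3.36 kHz > fs/2 = 3.12 kHz, folds to fs − 3.36 kHz = 2.88 kHz.
13.92 kHz mod fs = 1.44 kHz.
1.44 kHz ≤ fs/2 = 3.12 kHz, appears at 1.44 kHz.
1.44 kHz ≤ fs/2 = 3.12 kHz, passes unchanged.
8.06 kHz mod fs = 1.82 kHz.
1.82 kHz ≤ fs/2 = 3.12 kHz, appears at 1.82 kHz.
26.16 kHz mod fs = 1.2 kHz.
1.2 kHz ≤ fs/2 = 3.12 kHz, appears at 1.2 kHz.
Distinct values: {1.2 kHz, 1.44 kHz, 1.82 kHz, 2.88 kHz}.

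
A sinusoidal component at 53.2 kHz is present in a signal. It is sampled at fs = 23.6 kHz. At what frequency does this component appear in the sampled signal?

53.2 kHz mod fs = 6 kHz.
6 kHz ≤ fs/2 = 11.8 kHz, appears at 6 kHz.

6 kHz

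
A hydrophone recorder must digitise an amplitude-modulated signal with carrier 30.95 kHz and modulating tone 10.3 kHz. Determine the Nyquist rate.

AM sidebands sit at fc ± fm = 20.65 kHz and 41.25 kHz.
Highest-frequency component: 41.25 kHz.
Nyquist rate = 2 × 41.25 kHz = 82.5 kHz.

82.5 kHz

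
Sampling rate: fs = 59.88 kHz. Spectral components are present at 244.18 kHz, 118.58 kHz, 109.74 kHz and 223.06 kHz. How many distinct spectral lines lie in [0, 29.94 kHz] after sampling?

4

fs/2 = 29.94 kHz.
244.18 kHz mod fs = 4.66 kHz.
4.66 kHz ≤ fs/2 = 29.94 kHz, appears at 4.66 kHz.
118.58 kHz mod fs = 58.7 kHz.
58.7 kHz > fs/2 = 29.94 kHz, folds to fs − 58.7 kHz = 1.18 kHz.
109.74 kHz mod fs = 49.86 kHz.
49.86 kHz > fs/2 = 29.94 kHz, folds to fs − 49.86 kHz = 10.02 kHz.
223.06 kHz mod fs = 43.42 kHz.
43.42 kHz > fs/2 = 29.94 kHz, folds to fs − 43.42 kHz = 16.46 kHz.
Distinct values: {1.18 kHz, 4.66 kHz, 10.02 kHz, 16.46 kHz} → 4.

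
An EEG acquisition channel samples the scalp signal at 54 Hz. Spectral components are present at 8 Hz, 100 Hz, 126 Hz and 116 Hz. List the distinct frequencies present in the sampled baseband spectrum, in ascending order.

8 Hz, 18 Hz

fs/2 = 27 Hz.
8 Hz ≤ fs/2 = 27 Hz, passes unchanged.
100 Hz mod fs = 46 Hz.
46 Hz > fs/2 = 27 Hz, folds to fs − 46 Hz = 8 Hz.
126 Hz mod fs = 18 Hz.
18 Hz ≤ fs/2 = 27 Hz, appears at 18 Hz.
116 Hz mod fs = 8 Hz.
8 Hz ≤ fs/2 = 27 Hz, appears at 8 Hz.
Distinct values: {8 Hz, 18 Hz}.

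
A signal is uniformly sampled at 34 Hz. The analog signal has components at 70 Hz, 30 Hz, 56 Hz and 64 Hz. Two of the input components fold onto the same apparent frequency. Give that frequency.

4 Hz

fs/2 = 17 Hz.
70 Hz mod fs = 2 Hz.
2 Hz ≤ fs/2 = 17 Hz, appears at 2 Hz.
30 Hz > fs/2 = 17 Hz, folds to fs − 30 Hz = 4 Hz.
56 Hz mod fs = 22 Hz.
22 Hz > fs/2 = 17 Hz, folds to fs − 22 Hz = 12 Hz.
64 Hz mod fs = 30 Hz.
30 Hz > fs/2 = 17 Hz, folds to fs − 30 Hz = 4 Hz.
30 Hz and 64 Hz both map to 4 Hz.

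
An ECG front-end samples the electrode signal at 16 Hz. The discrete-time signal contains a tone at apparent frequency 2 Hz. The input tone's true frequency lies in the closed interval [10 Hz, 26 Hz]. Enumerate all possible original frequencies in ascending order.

14 Hz, 18 Hz

Frequencies that alias to 2 Hz are k·fs ± 2 Hz for integer k ≥ 0.
k=0: 2 Hz.
k=1: 14 Hz, 18 Hz.
k=2: 30 Hz, 34 Hz.
Within [10 Hz, 26 Hz]: 14 Hz, 18 Hz.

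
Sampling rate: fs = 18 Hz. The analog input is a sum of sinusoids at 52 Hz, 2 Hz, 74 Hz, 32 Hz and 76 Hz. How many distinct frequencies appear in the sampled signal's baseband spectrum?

fs/2 = 9 Hz.
52 Hz mod fs = 16 Hz.
16 Hz > fs/2 = 9 Hz, folds to fs − 16 Hz = 2 Hz.
2 Hz ≤ fs/2 = 9 Hz, passes unchanged.
74 Hz mod fs = 2 Hz.
2 Hz ≤ fs/2 = 9 Hz, appears at 2 Hz.
32 Hz mod fs = 14 Hz.
14 Hz > fs/2 = 9 Hz, folds to fs − 14 Hz = 4 Hz.
76 Hz mod fs = 4 Hz.
4 Hz ≤ fs/2 = 9 Hz, appears at 4 Hz.
Distinct values: {2 Hz, 4 Hz} → 2.

2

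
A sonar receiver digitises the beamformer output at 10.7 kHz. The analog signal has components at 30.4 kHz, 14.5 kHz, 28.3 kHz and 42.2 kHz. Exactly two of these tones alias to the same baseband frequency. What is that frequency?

3.8 kHz

fs/2 = 5.35 kHz.
30.4 kHz mod fs = 9 kHz.
9 kHz > fs/2 = 5.35 kHz, folds to fs − 9 kHz = 1.7 kHz.
14.5 kHz mod fs = 3.8 kHz.
3.8 kHz ≤ fs/2 = 5.35 kHz, appears at 3.8 kHz.
28.3 kHz mod fs = 6.9 kHz.
6.9 kHz > fs/2 = 5.35 kHz, folds to fs − 6.9 kHz = 3.8 kHz.
42.2 kHz mod fs = 10.1 kHz.
10.1 kHz > fs/2 = 5.35 kHz, folds to fs − 10.1 kHz = 0.6 kHz.
14.5 kHz and 28.3 kHz both map to 3.8 kHz.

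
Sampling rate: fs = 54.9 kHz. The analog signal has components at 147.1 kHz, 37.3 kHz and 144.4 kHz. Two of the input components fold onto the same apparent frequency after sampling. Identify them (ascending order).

fs/2 = 27.45 kHz.
147.1 kHz mod fs = 37.3 kHz.
37.3 kHz > fs/2 = 27.45 kHz, folds to fs − 37.3 kHz = 17.6 kHz.
37.3 kHz > fs/2 = 27.45 kHz, folds to fs − 37.3 kHz = 17.6 kHz.
144.4 kHz mod fs = 34.6 kHz.
34.6 kHz > fs/2 = 27.45 kHz, folds to fs − 34.6 kHz = 20.3 kHz.
37.3 kHz and 147.1 kHz both map to 17.6 kHz.

37.3 kHz, 147.1 kHz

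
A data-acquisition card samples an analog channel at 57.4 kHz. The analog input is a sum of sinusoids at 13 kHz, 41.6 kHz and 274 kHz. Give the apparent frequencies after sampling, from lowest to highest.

fs/2 = 28.7 kHz.
13 kHz ≤ fs/2 = 28.7 kHz, passes unchanged.
41.6 kHz > fs/2 = 28.7 kHz, folds to fs − 41.6 kHz = 15.8 kHz.
274 kHz mod fs = 44.4 kHz.
44.4 kHz > fs/2 = 28.7 kHz, folds to fs − 44.4 kHz = 13 kHz.
Distinct values: {13 kHz, 15.8 kHz}.

13 kHz, 15.8 kHz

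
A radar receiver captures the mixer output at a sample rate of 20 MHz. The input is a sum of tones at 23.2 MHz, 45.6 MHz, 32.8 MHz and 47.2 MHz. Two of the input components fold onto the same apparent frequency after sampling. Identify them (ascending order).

32.8 MHz, 47.2 MHz

fs/2 = 10 MHz.
23.2 MHz mod fs = 3.2 MHz.
3.2 MHz ≤ fs/2 = 10 MHz, appears at 3.2 MHz.
45.6 MHz mod fs = 5.6 MHz.
5.6 MHz ≤ fs/2 = 10 MHz, appears at 5.6 MHz.
32.8 MHz mod fs = 12.8 MHz.
12.8 MHz > fs/2 = 10 MHz, folds to fs − 12.8 MHz = 7.2 MHz.
47.2 MHz mod fs = 7.2 MHz.
7.2 MHz ≤ fs/2 = 10 MHz, appears at 7.2 MHz.
32.8 MHz and 47.2 MHz both map to 7.2 MHz.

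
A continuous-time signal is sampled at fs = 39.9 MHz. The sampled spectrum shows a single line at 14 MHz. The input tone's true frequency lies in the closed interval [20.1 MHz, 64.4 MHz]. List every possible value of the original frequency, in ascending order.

Frequencies that alias to 14 MHz are k·fs ± 14 MHz for integer k ≥ 0.
k=0: 14 MHz.
k=1: 25.9 MHz, 53.9 MHz.
k=2: 65.8 MHz, 93.8 MHz.
Within [20.1 MHz, 64.4 MHz]: 25.9 MHz, 53.9 MHz.

25.9 MHz, 53.9 MHz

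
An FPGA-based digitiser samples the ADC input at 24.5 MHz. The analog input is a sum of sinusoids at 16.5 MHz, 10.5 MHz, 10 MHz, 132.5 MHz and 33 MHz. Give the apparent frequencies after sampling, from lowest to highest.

fs/2 = 12.25 MHz.
16.5 MHz > fs/2 = 12.25 MHz, folds to fs − 16.5 MHz = 8 MHz.
10.5 MHz ≤ fs/2 = 12.25 MHz, passes unchanged.
10 MHz ≤ fs/2 = 12.25 MHz, passes unchanged.
132.5 MHz mod fs = 10 MHz.
10 MHz ≤ fs/2 = 12.25 MHz, appears at 10 MHz.
33 MHz mod fs = 8.5 MHz.
8.5 MHz ≤ fs/2 = 12.25 MHz, appears at 8.5 MHz.
Distinct values: {8 MHz, 8.5 MHz, 10 MHz, 10.5 MHz}.

8 MHz, 8.5 MHz, 10 MHz, 10.5 MHz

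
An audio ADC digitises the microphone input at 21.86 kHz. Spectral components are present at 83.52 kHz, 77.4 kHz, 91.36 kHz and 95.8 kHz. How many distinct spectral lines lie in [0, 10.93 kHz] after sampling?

fs/2 = 10.93 kHz.
83.52 kHz mod fs = 17.94 kHz.
17.94 kHz > fs/2 = 10.93 kHz, folds to fs − 17.94 kHz = 3.92 kHz.
77.4 kHz mod fs = 11.82 kHz.
11.82 kHz > fs/2 = 10.93 kHz, folds to fs − 11.82 kHz = 10.04 kHz.
91.36 kHz mod fs = 3.92 kHz.
3.92 kHz ≤ fs/2 = 10.93 kHz, appears at 3.92 kHz.
95.8 kHz mod fs = 8.36 kHz.
8.36 kHz ≤ fs/2 = 10.93 kHz, appears at 8.36 kHz.
Distinct values: {3.92 kHz, 8.36 kHz, 10.04 kHz} → 3.

3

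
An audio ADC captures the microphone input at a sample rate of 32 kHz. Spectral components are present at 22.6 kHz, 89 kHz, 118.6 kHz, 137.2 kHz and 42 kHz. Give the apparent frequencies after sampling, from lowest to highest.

fs/2 = 16 kHz.
22.6 kHz > fs/2 = 16 kHz, folds to fs − 22.6 kHz = 9.4 kHz.
89 kHz mod fs = 25 kHz.
25 kHz > fs/2 = 16 kHz, folds to fs − 25 kHz = 7 kHz.
118.6 kHz mod fs = 22.6 kHz.
22.6 kHz > fs/2 = 16 kHz, folds to fs − 22.6 kHz = 9.4 kHz.
137.2 kHz mod fs = 9.2 kHz.
9.2 kHz ≤ fs/2 = 16 kHz, appears at 9.2 kHz.
42 kHz mod fs = 10 kHz.
10 kHz ≤ fs/2 = 16 kHz, appears at 10 kHz.
Distinct values: {7 kHz, 9.2 kHz, 9.4 kHz, 10 kHz}.

7 kHz, 9.2 kHz, 9.4 kHz, 10 kHz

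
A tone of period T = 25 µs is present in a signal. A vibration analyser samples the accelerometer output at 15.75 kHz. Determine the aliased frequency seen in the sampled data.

T = 25 µs → f = 1/T = 40 kHz.
40 kHz mod fs = 8.5 kHz.
8.5 kHz > fs/2 = 7.875 kHz, folds to fs − 8.5 kHz = 7.25 kHz.

7.25 kHz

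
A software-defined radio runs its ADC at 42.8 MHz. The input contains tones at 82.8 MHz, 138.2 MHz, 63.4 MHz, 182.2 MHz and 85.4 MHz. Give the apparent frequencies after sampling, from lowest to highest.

0.2 MHz, 2.8 MHz, 9.8 MHz, 11 MHz, 20.6 MHz

fs/2 = 21.4 MHz.
82.8 MHz mod fs = 40 MHz.
40 MHz > fs/2 = 21.4 MHz, folds to fs − 40 MHz = 2.8 MHz.
138.2 MHz mod fs = 9.8 MHz.
9.8 MHz ≤ fs/2 = 21.4 MHz, appears at 9.8 MHz.
63.4 MHz mod fs = 20.6 MHz.
20.6 MHz ≤ fs/2 = 21.4 MHz, appears at 20.6 MHz.
182.2 MHz mod fs = 11 MHz.
11 MHz ≤ fs/2 = 21.4 MHz, appears at 11 MHz.
85.4 MHz mod fs = 42.6 MHz.
42.6 MHz > fs/2 = 21.4 MHz, folds to fs − 42.6 MHz = 0.2 MHz.
Distinct values: {0.2 MHz, 2.8 MHz, 9.8 MHz, 11 MHz, 20.6 MHz}.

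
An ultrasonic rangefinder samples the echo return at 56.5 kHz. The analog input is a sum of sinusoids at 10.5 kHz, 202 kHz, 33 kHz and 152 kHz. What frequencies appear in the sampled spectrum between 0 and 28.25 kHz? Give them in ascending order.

10.5 kHz, 17.5 kHz, 23.5 kHz, 24 kHz

fs/2 = 28.25 kHz.
10.5 kHz ≤ fs/2 = 28.25 kHz, passes unchanged.
202 kHz mod fs = 32.5 kHz.
32.5 kHz > fs/2 = 28.25 kHz, folds to fs − 32.5 kHz = 24 kHz.
33 kHz > fs/2 = 28.25 kHz, folds to fs − 33 kHz = 23.5 kHz.
152 kHz mod fs = 39 kHz.
39 kHz > fs/2 = 28.25 kHz, folds to fs − 39 kHz = 17.5 kHz.
Distinct values: {10.5 kHz, 17.5 kHz, 23.5 kHz, 24 kHz}.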